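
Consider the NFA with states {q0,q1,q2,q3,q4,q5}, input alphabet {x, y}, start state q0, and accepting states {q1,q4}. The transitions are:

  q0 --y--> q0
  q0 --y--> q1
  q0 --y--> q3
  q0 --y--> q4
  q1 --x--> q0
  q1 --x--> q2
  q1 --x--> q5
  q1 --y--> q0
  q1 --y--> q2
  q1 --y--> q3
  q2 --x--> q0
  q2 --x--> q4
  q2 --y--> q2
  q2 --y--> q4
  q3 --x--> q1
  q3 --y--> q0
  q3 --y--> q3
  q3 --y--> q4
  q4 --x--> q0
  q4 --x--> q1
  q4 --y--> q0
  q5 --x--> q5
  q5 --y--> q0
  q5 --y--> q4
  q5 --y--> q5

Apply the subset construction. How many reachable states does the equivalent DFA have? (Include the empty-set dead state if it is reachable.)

Start state of the DFA: {q0}.
{q0} --x--> ∅  [new]
{q0} --y--> {q0,q1,q3,q4}  [new]
∅ --x--> ∅  [seen]
∅ --y--> ∅  [seen]
{q0,q1,q3,q4} --x--> {q0,q1,q2,q5}  [new]
{q0,q1,q3,q4} --y--> {q0,q1,q2,q3,q4}  [new]
{q0,q1,q2,q5} --x--> {q0,q2,q4,q5}  [new]
{q0,q1,q2,q5} --y--> {q0,q1,q2,q3,q4,q5}  [new]
{q0,q1,q2,q3,q4} --x--> {q0,q1,q2,q4,q5}  [new]
{q0,q1,q2,q3,q4} --y--> {q0,q1,q2,q3,q4}  [seen]
{q0,q2,q4,q5} --x--> {q0,q1,q4,q5}  [new]
{q0,q2,q4,q5} --y--> {q0,q1,q2,q3,q4,q5}  [seen]
{q0,q1,q2,q3,q4,q5} --x--> {q0,q1,q2,q4,q5}  [seen]
{q0,q1,q2,q3,q4,q5} --y--> {q0,q1,q2,q3,q4,q5}  [seen]
{q0,q1,q2,q4,q5} --x--> {q0,q1,q2,q4,q5}  [seen]
{q0,q1,q2,q4,q5} --y--> {q0,q1,q2,q3,q4,q5}  [seen]
{q0,q1,q4,q5} --x--> {q0,q1,q2,q5}  [seen]
{q0,q1,q4,q5} --y--> {q0,q1,q2,q3,q4,q5}  [seen]
Reachable DFA states: {q0}, ∅, {q0,q1,q3,q4}, {q0,q1,q2,q5}, {q0,q1,q2,q3,q4}, {q0,q2,q4,q5}, {q0,q1,q2,q3,q4,q5}, {q0,q1,q2,q4,q5}, {q0,q1,q4,q5}.

9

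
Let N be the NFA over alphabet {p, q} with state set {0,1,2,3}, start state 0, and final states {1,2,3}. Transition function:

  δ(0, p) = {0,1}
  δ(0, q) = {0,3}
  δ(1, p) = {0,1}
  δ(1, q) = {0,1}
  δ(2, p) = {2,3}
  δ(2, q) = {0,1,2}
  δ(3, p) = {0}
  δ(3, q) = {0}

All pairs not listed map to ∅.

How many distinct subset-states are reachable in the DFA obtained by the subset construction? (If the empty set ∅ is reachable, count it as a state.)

4

Start state of the DFA: {0}.
{0} --p--> {0,1}  [new]
{0} --q--> {0,3}  [new]
{0,1} --p--> {0,1}  [seen]
{0,1} --q--> {0,1,3}  [new]
{0,3} --p--> {0,1}  [seen]
{0,3} --q--> {0,3}  [seen]
{0,1,3} --p--> {0,1}  [seen]
{0,1,3} --q--> {0,1,3}  [seen]
Reachable DFA states: {0}, {0,1}, {0,3}, {0,1,3}.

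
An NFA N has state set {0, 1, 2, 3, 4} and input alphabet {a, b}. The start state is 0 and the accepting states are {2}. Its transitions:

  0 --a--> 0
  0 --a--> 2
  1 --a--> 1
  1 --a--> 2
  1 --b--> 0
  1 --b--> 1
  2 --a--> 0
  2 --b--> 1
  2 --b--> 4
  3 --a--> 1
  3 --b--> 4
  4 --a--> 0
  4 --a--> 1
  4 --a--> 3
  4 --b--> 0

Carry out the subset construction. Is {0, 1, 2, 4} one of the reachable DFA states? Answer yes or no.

no

Start state of the DFA: {0}.
{0} --a--> {0, 2}  [new]
{0} --b--> ∅  [new]
{0, 2} --a--> {0, 2}  [seen]
{0, 2} --b--> {1, 4}  [new]
∅ --a--> ∅  [seen]
∅ --b--> ∅  [seen]
{1, 4} --a--> {0, 1, 2, 3}  [new]
{1, 4} --b--> {0, 1}  [new]
{0, 1, 2, 3} --a--> {0, 1, 2}  [new]
{0, 1, 2, 3} --b--> {0, 1, 4}  [new]
{0, 1} --a--> {0, 1, 2}  [seen]
{0, 1} --b--> {0, 1}  [seen]
{0, 1, 2} --a--> {0, 1, 2}  [seen]
{0, 1, 2} --b--> {0, 1, 4}  [seen]
{0, 1, 4} --a--> {0, 1, 2, 3}  [seen]
{0, 1, 4} --b--> {0, 1}  [seen]
Reachable DFA states: {0}, {0, 2}, ∅, {1, 4}, {0, 1, 2, 3}, {0, 1}, {0, 1, 2}, {0, 1, 4}.
{0, 1, 2, 4} is not among them.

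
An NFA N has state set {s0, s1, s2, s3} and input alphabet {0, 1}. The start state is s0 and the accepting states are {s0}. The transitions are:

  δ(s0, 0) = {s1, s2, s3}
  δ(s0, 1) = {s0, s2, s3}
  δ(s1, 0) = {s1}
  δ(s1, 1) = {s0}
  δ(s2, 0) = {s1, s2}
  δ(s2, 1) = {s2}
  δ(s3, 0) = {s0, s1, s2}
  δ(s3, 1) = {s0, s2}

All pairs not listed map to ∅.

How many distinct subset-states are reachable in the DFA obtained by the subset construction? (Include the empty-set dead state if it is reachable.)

Start state of the DFA: {s0}.
{s0} --0--> {s1, s2, s3}  [new]
{s0} --1--> {s0, s2, s3}  [new]
{s1, s2, s3} --0--> {s0, s1, s2}  [new]
{s1, s2, s3} --1--> {s0, s2}  [new]
{s0, s2, s3} --0--> {s0, s1, s2, s3}  [new]
{s0, s2, s3} --1--> {s0, s2, s3}  [seen]
{s0, s1, s2} --0--> {s1, s2, s3}  [seen]
{s0, s1, s2} --1--> {s0, s2, s3}  [seen]
{s0, s2} --0--> {s1, s2, s3}  [seen]
{s0, s2} --1--> {s0, s2, s3}  [seen]
{s0, s1, s2, s3} --0--> {s0, s1, s2, s3}  [seen]
{s0, s1, s2, s3} --1--> {s0, s2, s3}  [seen]
Reachable DFA states: {s0}, {s1, s2, s3}, {s0, s2, s3}, {s0, s1, s2}, {s0, s2}, {s0, s1, s2, s3}.

6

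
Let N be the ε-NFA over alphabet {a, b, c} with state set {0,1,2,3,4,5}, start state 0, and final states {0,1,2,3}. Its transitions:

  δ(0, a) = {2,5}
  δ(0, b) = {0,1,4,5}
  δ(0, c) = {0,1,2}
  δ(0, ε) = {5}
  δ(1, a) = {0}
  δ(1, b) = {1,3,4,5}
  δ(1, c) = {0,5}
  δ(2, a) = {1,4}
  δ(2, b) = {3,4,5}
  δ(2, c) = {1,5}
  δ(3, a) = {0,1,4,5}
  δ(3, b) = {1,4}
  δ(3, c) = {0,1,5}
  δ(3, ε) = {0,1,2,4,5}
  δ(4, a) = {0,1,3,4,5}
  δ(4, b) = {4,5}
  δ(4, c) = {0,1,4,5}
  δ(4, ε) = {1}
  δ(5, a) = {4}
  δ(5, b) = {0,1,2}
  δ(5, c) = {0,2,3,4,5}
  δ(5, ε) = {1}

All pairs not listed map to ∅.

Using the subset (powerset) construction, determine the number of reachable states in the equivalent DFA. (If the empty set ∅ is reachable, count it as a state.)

3

Start state of the DFA: {0,1,5} (ε-closure of the NFA start).
{0,1,5} --a--> {0,1,2,4,5}  [new]
{0,1,5} --b--> {0,1,2,3,4,5}  [new]
{0,1,5} --c--> {0,1,2,3,4,5}  [seen]
{0,1,2,4,5} --a--> {0,1,2,3,4,5}  [seen]
{0,1,2,4,5} --b--> {0,1,2,3,4,5}  [seen]
{0,1,2,4,5} --c--> {0,1,2,3,4,5}  [seen]
{0,1,2,3,4,5} --a--> {0,1,2,3,4,5}  [seen]
{0,1,2,3,4,5} --b--> {0,1,2,3,4,5}  [seen]
{0,1,2,3,4,5} --c--> {0,1,2,3,4,5}  [seen]
Reachable DFA states: {0,1,5}, {0,1,2,4,5}, {0,1,2,3,4,5}.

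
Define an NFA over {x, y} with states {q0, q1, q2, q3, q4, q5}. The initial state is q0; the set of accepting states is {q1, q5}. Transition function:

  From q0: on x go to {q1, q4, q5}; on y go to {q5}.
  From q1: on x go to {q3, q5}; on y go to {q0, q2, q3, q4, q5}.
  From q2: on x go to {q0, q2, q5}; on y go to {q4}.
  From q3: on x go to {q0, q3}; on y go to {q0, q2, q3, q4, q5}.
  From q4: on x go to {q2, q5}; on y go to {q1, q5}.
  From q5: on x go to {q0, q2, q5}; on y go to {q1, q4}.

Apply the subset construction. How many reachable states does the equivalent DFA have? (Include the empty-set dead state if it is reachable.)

9

Start state of the DFA: {q0}.
{q0} --x--> {q1, q4, q5}  [new]
{q0} --y--> {q5}  [new]
{q1, q4, q5} --x--> {q0, q2, q3, q5}  [new]
{q1, q4, q5} --y--> {q0, q1, q2, q3, q4, q5}  [new]
{q5} --x--> {q0, q2, q5}  [new]
{q5} --y--> {q1, q4}  [new]
{q0, q2, q3, q5} --x--> {q0, q1, q2, q3, q4, q5}  [seen]
{q0, q2, q3, q5} --y--> {q0, q1, q2, q3, q4, q5}  [seen]
{q0, q1, q2, q3, q4, q5} --x--> {q0, q1, q2, q3, q4, q5}  [seen]
{q0, q1, q2, q3, q4, q5} --y--> {q0, q1, q2, q3, q4, q5}  [seen]
{q0, q2, q5} --x--> {q0, q1, q2, q4, q5}  [new]
{q0, q2, q5} --y--> {q1, q4, q5}  [seen]
{q1, q4} --x--> {q2, q3, q5}  [new]
{q1, q4} --y--> {q0, q1, q2, q3, q4, q5}  [seen]
{q0, q1, q2, q4, q5} --x--> {q0, q1, q2, q3, q4, q5}  [seen]
{q0, q1, q2, q4, q5} --y--> {q0, q1, q2, q3, q4, q5}  [seen]
{q2, q3, q5} --x--> {q0, q2, q3, q5}  [seen]
{q2, q3, q5} --y--> {q0, q1, q2, q3, q4, q5}  [seen]
Reachable DFA states: {q0}, {q1, q4, q5}, {q5}, {q0, q2, q3, q5}, {q0, q1, q2, q3, q4, q5}, {q0, q2, q5}, {q1, q4}, {q0, q1, q2, q4, q5}, {q2, q3, q5}.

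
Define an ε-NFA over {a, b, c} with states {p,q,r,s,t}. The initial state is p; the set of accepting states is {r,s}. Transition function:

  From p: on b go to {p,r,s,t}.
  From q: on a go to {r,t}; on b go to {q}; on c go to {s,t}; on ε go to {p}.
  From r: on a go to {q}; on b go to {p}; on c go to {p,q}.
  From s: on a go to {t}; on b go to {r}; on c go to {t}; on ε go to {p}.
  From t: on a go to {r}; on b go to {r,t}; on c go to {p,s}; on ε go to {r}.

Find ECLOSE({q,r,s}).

{p,q,r,s}

Begin with {q,r,s}.
q →ε {p}; add p.
ε-closure = {p,q,r,s}.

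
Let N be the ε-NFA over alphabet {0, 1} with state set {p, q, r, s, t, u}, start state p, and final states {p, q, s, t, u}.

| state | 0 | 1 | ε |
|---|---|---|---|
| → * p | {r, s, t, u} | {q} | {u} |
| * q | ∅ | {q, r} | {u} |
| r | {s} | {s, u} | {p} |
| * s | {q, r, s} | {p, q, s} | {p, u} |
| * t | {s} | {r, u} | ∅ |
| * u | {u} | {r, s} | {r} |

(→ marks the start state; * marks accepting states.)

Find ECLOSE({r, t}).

{p, r, t, u}

Begin with {r, t}.
r →ε {p}; add p.
p →ε {u}; add u.
ε-closure = {p, r, t, u}.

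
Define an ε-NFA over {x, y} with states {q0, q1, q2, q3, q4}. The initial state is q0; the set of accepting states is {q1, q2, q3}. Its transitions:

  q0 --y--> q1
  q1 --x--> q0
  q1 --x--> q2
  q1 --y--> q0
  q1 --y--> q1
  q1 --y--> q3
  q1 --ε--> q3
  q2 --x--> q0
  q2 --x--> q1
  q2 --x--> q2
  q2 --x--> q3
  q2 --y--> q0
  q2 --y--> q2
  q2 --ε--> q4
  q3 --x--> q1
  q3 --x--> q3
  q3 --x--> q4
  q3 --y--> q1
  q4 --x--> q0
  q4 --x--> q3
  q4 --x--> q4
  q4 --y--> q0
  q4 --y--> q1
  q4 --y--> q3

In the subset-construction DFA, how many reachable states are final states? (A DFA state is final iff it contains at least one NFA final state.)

Start state of the DFA: {q0} (ε-closure of the NFA start).
{q0} --x--> ∅  [new]
{q0} --y--> {q1, q3}  [new]
∅ --x--> ∅  [seen]
∅ --y--> ∅  [seen]
{q1, q3} --x--> {q0, q1, q2, q3, q4}  [new]
{q1, q3} --y--> {q0, q1, q3}  [new]
{q0, q1, q2, q3, q4} --x--> {q0, q1, q2, q3, q4}  [seen]
{q0, q1, q2, q3, q4} --y--> {q0, q1, q2, q3, q4}  [seen]
{q0, q1, q3} --x--> {q0, q1, q2, q3, q4}  [seen]
{q0, q1, q3} --y--> {q0, q1, q3}  [seen]
Reachable DFA states: {q0}, ∅, {q1, q3}, {q0, q1, q2, q3, q4}, {q0, q1, q3}.
Accepting DFA states (contain an NFA accepting state): {q1, q3}, {q0, q1, q2, q3, q4}, {q0, q1, q3}.

3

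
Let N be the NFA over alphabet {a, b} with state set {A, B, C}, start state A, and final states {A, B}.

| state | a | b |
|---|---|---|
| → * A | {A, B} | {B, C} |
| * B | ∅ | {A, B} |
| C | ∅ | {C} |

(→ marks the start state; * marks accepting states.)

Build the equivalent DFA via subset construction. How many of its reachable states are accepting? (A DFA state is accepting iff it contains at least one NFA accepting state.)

4

Start state of the DFA: {A}.
{A} --a--> {A, B}  [new]
{A} --b--> {B, C}  [new]
{A, B} --a--> {A, B}  [seen]
{A, B} --b--> {A, B, C}  [new]
{B, C} --a--> ∅  [new]
{B, C} --b--> {A, B, C}  [seen]
{A, B, C} --a--> {A, B}  [seen]
{A, B, C} --b--> {A, B, C}  [seen]
∅ --a--> ∅  [seen]
∅ --b--> ∅  [seen]
Reachable DFA states: {A}, {A, B}, {B, C}, {A, B, C}, ∅.
Accepting DFA states (contain an NFA accepting state): {A}, {A, B}, {B, C}, {A, B, C}.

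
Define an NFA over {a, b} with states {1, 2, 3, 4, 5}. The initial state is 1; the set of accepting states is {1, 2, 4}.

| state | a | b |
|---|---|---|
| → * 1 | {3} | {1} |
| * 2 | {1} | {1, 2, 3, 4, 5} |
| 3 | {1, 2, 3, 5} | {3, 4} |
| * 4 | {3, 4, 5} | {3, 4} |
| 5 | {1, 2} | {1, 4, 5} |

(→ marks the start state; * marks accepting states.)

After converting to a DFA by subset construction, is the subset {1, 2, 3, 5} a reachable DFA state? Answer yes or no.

yes

Start state of the DFA: {1}.
{1} --a--> {3}  [new]
{1} --b--> {1}  [seen]
{3} --a--> {1, 2, 3, 5}  [new]
{3} --b--> {3, 4}  [new]
{1, 2, 3, 5} --a--> {1, 2, 3, 5}  [seen]
{1, 2, 3, 5} --b--> {1, 2, 3, 4, 5}  [new]
{3, 4} --a--> {1, 2, 3, 4, 5}  [seen]
{3, 4} --b--> {3, 4}  [seen]
{1, 2, 3, 4, 5} --a--> {1, 2, 3, 4, 5}  [seen]
{1, 2, 3, 4, 5} --b--> {1, 2, 3, 4, 5}  [seen]
Reachable DFA states: {1}, {3}, {1, 2, 3, 5}, {3, 4}, {1, 2, 3, 4, 5}.
{1, 2, 3, 5} is among them.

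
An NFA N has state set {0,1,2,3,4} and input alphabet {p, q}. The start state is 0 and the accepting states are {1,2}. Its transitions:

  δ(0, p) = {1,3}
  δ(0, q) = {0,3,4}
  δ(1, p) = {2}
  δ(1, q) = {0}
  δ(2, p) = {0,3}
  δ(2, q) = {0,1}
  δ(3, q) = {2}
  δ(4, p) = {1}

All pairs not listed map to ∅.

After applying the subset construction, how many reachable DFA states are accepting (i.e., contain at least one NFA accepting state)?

12

Start state of the DFA: {0}.
{0} --p--> {1,3}  [new]
{0} --q--> {0,3,4}  [new]
{1,3} --p--> {2}  [new]
{1,3} --q--> {0,2}  [new]
{0,3,4} --p--> {1,3}  [seen]
{0,3,4} --q--> {0,2,3,4}  [new]
{2} --p--> {0,3}  [new]
{2} --q--> {0,1}  [new]
{0,2} --p--> {0,1,3}  [new]
{0,2} --q--> {0,1,3,4}  [new]
{0,2,3,4} --p--> {0,1,3}  [seen]
{0,2,3,4} --q--> {0,1,2,3,4}  [new]
{0,3} --p--> {1,3}  [seen]
{0,3} --q--> {0,2,3,4}  [seen]
{0,1} --p--> {1,2,3}  [new]
{0,1} --q--> {0,3,4}  [seen]
{0,1,3} --p--> {1,2,3}  [seen]
{0,1,3} --q--> {0,2,3,4}  [seen]
{0,1,3,4} --p--> {1,2,3}  [seen]
{0,1,3,4} --q--> {0,2,3,4}  [seen]
{0,1,2,3,4} --p--> {0,1,2,3}  [new]
{0,1,2,3,4} --q--> {0,1,2,3,4}  [seen]
{1,2,3} --p--> {0,2,3}  [new]
{1,2,3} --q--> {0,1,2}  [new]
{0,1,2,3} --p--> {0,1,2,3}  [seen]
{0,1,2,3} --q--> {0,1,2,3,4}  [seen]
{0,2,3} --p--> {0,1,3}  [seen]
{0,2,3} --q--> {0,1,2,3,4}  [seen]
{0,1,2} --p--> {0,1,2,3}  [seen]
{0,1,2} --q--> {0,1,3,4}  [seen]
Reachable DFA states: {0}, {1,3}, {0,3,4}, {2}, {0,2}, {0,2,3,4}, {0,3}, {0,1}, {0,1,3}, {0,1,3,4}, {0,1,2,3,4}, {1,2,3}, {0,1,2,3}, {0,2,3}, {0,1,2}.
Accepting DFA states (contain an NFA accepting state): {1,3}, {2}, {0,2}, {0,2,3,4}, {0,1}, {0,1,3}, {0,1,3,4}, {0,1,2,3,4}, {1,2,3}, {0,1,2,3}, {0,2,3}, {0,1,2}.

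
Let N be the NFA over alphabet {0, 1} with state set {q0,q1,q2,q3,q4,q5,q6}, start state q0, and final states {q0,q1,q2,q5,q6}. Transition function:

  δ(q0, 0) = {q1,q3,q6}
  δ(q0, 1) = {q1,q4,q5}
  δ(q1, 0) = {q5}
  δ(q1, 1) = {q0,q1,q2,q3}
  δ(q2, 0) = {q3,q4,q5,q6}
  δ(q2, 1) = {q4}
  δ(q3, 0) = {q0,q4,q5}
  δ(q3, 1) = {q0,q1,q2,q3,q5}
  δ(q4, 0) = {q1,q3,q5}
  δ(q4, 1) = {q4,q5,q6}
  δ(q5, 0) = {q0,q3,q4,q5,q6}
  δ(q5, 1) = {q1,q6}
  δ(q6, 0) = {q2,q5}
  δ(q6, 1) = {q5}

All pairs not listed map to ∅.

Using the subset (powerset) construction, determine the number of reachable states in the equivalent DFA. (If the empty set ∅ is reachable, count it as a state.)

8

Start state of the DFA: {q0}.
{q0} --0--> {q1,q3,q6}  [new]
{q0} --1--> {q1,q4,q5}  [new]
{q1,q3,q6} --0--> {q0,q2,q4,q5}  [new]
{q1,q3,q6} --1--> {q0,q1,q2,q3,q5}  [new]
{q1,q4,q5} --0--> {q0,q1,q3,q4,q5,q6}  [new]
{q1,q4,q5} --1--> {q0,q1,q2,q3,q4,q5,q6}  [new]
{q0,q2,q4,q5} --0--> {q0,q1,q3,q4,q5,q6}  [seen]
{q0,q2,q4,q5} --1--> {q1,q4,q5,q6}  [new]
{q0,q1,q2,q3,q5} --0--> {q0,q1,q3,q4,q5,q6}  [seen]
{q0,q1,q2,q3,q5} --1--> {q0,q1,q2,q3,q4,q5,q6}  [seen]
{q0,q1,q3,q4,q5,q6} --0--> {q0,q1,q2,q3,q4,q5,q6}  [seen]
{q0,q1,q3,q4,q5,q6} --1--> {q0,q1,q2,q3,q4,q5,q6}  [seen]
{q0,q1,q2,q3,q4,q5,q6} --0--> {q0,q1,q2,q3,q4,q5,q6}  [seen]
{q0,q1,q2,q3,q4,q5,q6} --1--> {q0,q1,q2,q3,q4,q5,q6}  [seen]
{q1,q4,q5,q6} --0--> {q0,q1,q2,q3,q4,q5,q6}  [seen]
{q1,q4,q5,q6} --1--> {q0,q1,q2,q3,q4,q5,q6}  [seen]
Reachable DFA states: {q0}, {q1,q3,q6}, {q1,q4,q5}, {q0,q2,q4,q5}, {q0,q1,q2,q3,q5}, {q0,q1,q3,q4,q5,q6}, {q0,q1,q2,q3,q4,q5,q6}, {q1,q4,q5,q6}.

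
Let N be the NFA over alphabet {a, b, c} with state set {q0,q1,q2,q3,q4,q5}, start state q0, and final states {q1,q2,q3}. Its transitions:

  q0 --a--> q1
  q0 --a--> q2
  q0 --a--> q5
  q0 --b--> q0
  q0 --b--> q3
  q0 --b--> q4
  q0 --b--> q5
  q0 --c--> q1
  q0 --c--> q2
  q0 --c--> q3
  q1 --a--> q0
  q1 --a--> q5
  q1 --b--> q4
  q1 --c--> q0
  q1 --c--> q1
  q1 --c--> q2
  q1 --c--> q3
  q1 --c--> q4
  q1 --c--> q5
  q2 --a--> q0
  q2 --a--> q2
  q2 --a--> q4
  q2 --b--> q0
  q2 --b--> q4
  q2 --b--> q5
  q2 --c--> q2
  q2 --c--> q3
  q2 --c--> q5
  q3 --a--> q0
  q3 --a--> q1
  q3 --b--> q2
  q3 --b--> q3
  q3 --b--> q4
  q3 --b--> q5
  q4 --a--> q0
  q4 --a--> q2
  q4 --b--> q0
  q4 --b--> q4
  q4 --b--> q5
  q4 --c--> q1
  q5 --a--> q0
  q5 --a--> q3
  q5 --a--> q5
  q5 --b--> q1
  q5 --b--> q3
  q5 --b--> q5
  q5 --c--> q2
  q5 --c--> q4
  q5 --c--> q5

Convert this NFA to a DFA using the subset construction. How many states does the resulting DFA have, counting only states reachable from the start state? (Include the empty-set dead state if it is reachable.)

Start state of the DFA: {q0}.
{q0} --a--> {q1,q2,q5}  [new]
{q0} --b--> {q0,q3,q4,q5}  [new]
{q0} --c--> {q1,q2,q3}  [new]
{q1,q2,q5} --a--> {q0,q2,q3,q4,q5}  [new]
{q1,q2,q5} --b--> {q0,q1,q3,q4,q5}  [new]
{q1,q2,q5} --c--> {q0,q1,q2,q3,q4,q5}  [new]
{q0,q3,q4,q5} --a--> {q0,q1,q2,q3,q5}  [new]
{q0,q3,q4,q5} --b--> {q0,q1,q2,q3,q4,q5}  [seen]
{q0,q3,q4,q5} --c--> {q1,q2,q3,q4,q5}  [new]
{q1,q2,q3} --a--> {q0,q1,q2,q4,q5}  [new]
{q1,q2,q3} --b--> {q0,q2,q3,q4,q5}  [seen]
{q1,q2,q3} --c--> {q0,q1,q2,q3,q4,q5}  [seen]
{q0,q2,q3,q4,q5} --a--> {q0,q1,q2,q3,q4,q5}  [seen]
{q0,q2,q3,q4,q5} --b--> {q0,q1,q2,q3,q4,q5}  [seen]
{q0,q2,q3,q4,q5} --c--> {q1,q2,q3,q4,q5}  [seen]
{q0,q1,q3,q4,q5} --a--> {q0,q1,q2,q3,q5}  [seen]
{q0,q1,q3,q4,q5} --b--> {q0,q1,q2,q3,q4,q5}  [seen]
{q0,q1,q3,q4,q5} --c--> {q0,q1,q2,q3,q4,q5}  [seen]
{q0,q1,q2,q3,q4,q5} --a--> {q0,q1,q2,q3,q4,q5}  [seen]
{q0,q1,q2,q3,q4,q5} --b--> {q0,q1,q2,q3,q4,q5}  [seen]
{q0,q1,q2,q3,q4,q5} --c--> {q0,q1,q2,q3,q4,q5}  [seen]
{q0,q1,q2,q3,q5} --a--> {q0,q1,q2,q3,q4,q5}  [seen]
{q0,q1,q2,q3,q5} --b--> {q0,q1,q2,q3,q4,q5}  [seen]
{q0,q1,q2,q3,q5} --c--> {q0,q1,q2,q3,q4,q5}  [seen]
{q1,q2,q3,q4,q5} --a--> {q0,q1,q2,q3,q4,q5}  [seen]
{q1,q2,q3,q4,q5} --b--> {q0,q1,q2,q3,q4,q5}  [seen]
{q1,q2,q3,q4,q5} --c--> {q0,q1,q2,q3,q4,q5}  [seen]
{q0,q1,q2,q4,q5} --a--> {q0,q1,q2,q3,q4,q5}  [seen]
{q0,q1,q2,q4,q5} --b--> {q0,q1,q3,q4,q5}  [seen]
{q0,q1,q2,q4,q5} --c--> {q0,q1,q2,q3,q4,q5}  [seen]
Reachable DFA states: {q0}, {q1,q2,q5}, {q0,q3,q4,q5}, {q1,q2,q3}, {q0,q2,q3,q4,q5}, {q0,q1,q3,q4,q5}, {q0,q1,q2,q3,q4,q5}, {q0,q1,q2,q3,q5}, {q1,q2,q3,q4,q5}, {q0,q1,q2,q4,q5}.

10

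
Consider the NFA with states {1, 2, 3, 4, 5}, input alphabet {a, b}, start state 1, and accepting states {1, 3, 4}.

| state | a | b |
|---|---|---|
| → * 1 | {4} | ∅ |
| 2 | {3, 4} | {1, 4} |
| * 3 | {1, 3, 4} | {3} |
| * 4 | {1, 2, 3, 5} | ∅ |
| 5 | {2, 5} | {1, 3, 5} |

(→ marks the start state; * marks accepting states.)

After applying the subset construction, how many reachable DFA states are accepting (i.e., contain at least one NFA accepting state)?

Start state of the DFA: {1}.
{1} --a--> {4}  [new]
{1} --b--> ∅  [new]
{4} --a--> {1, 2, 3, 5}  [new]
{4} --b--> ∅  [seen]
∅ --a--> ∅  [seen]
∅ --b--> ∅  [seen]
{1, 2, 3, 5} --a--> {1, 2, 3, 4, 5}  [new]
{1, 2, 3, 5} --b--> {1, 3, 4, 5}  [new]
{1, 2, 3, 4, 5} --a--> {1, 2, 3, 4, 5}  [seen]
{1, 2, 3, 4, 5} --b--> {1, 3, 4, 5}  [seen]
{1, 3, 4, 5} --a--> {1, 2, 3, 4, 5}  [seen]
{1, 3, 4, 5} --b--> {1, 3, 5}  [new]
{1, 3, 5} --a--> {1, 2, 3, 4, 5}  [seen]
{1, 3, 5} --b--> {1, 3, 5}  [seen]
Reachable DFA states: {1}, {4}, ∅, {1, 2, 3, 5}, {1, 2, 3, 4, 5}, {1, 3, 4, 5}, {1, 3, 5}.
Accepting DFA states (contain an NFA accepting state): {1}, {4}, {1, 2, 3, 5}, {1, 2, 3, 4, 5}, {1, 3, 4, 5}, {1, 3, 5}.

6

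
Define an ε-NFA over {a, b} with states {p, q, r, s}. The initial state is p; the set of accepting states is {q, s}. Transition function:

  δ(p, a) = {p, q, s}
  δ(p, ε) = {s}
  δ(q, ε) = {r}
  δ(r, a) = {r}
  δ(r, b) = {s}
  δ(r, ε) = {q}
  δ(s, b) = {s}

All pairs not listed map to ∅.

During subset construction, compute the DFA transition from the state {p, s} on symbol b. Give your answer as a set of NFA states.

{s}

δ(p,b) = ∅; δ(s,b) = {s}.
Union: {s}.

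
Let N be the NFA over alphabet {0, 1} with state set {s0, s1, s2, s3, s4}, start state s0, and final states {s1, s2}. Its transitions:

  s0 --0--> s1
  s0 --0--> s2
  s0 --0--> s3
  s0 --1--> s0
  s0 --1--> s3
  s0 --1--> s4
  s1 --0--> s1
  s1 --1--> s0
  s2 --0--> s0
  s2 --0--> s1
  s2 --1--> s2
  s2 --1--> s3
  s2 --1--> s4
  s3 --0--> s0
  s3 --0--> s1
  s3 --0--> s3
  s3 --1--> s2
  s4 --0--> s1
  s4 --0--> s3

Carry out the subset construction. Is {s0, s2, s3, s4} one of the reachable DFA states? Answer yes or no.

Start state of the DFA: {s0}.
{s0} --0--> {s1, s2, s3}  [new]
{s0} --1--> {s0, s3, s4}  [new]
{s1, s2, s3} --0--> {s0, s1, s3}  [new]
{s1, s2, s3} --1--> {s0, s2, s3, s4}  [new]
{s0, s3, s4} --0--> {s0, s1, s2, s3}  [new]
{s0, s3, s4} --1--> {s0, s2, s3, s4}  [seen]
{s0, s1, s3} --0--> {s0, s1, s2, s3}  [seen]
{s0, s1, s3} --1--> {s0, s2, s3, s4}  [seen]
{s0, s2, s3, s4} --0--> {s0, s1, s2, s3}  [seen]
{s0, s2, s3, s4} --1--> {s0, s2, s3, s4}  [seen]
{s0, s1, s2, s3} --0--> {s0, s1, s2, s3}  [seen]
{s0, s1, s2, s3} --1--> {s0, s2, s3, s4}  [seen]
Reachable DFA states: {s0}, {s1, s2, s3}, {s0, s3, s4}, {s0, s1, s3}, {s0, s2, s3, s4}, {s0, s1, s2, s3}.
{s0, s2, s3, s4} is among them.

yes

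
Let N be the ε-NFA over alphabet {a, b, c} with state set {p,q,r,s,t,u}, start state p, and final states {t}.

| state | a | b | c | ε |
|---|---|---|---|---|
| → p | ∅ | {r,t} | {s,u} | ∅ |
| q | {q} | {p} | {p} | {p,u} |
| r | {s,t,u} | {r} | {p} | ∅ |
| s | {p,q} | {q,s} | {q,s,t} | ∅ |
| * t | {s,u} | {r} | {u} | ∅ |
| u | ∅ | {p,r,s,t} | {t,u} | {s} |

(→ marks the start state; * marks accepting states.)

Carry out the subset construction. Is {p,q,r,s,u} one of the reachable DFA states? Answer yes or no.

no

Start state of the DFA: {p} (ε-closure of the NFA start).
{p} --a--> ∅  [new]
{p} --b--> {r,t}  [new]
{p} --c--> {s,u}  [new]
∅ --a--> ∅  [seen]
∅ --b--> ∅  [seen]
∅ --c--> ∅  [seen]
{r,t} --a--> {s,t,u}  [new]
{r,t} --b--> {r}  [new]
{r,t} --c--> {p,s,u}  [new]
{s,u} --a--> {p,q,s,u}  [new]
{s,u} --b--> {p,q,r,s,t,u}  [new]
{s,u} --c--> {p,q,s,t,u}  [new]
{s,t,u} --a--> {p,q,s,u}  [seen]
{s,t,u} --b--> {p,q,r,s,t,u}  [seen]
{s,t,u} --c--> {p,q,s,t,u}  [seen]
{r} --a--> {s,t,u}  [seen]
{r} --b--> {r}  [seen]
{r} --c--> {p}  [seen]
{p,s,u} --a--> {p,q,s,u}  [seen]
{p,s,u} --b--> {p,q,r,s,t,u}  [seen]
{p,s,u} --c--> {p,q,s,t,u}  [seen]
{p,q,s,u} --a--> {p,q,s,u}  [seen]
{p,q,s,u} --b--> {p,q,r,s,t,u}  [seen]
{p,q,s,u} --c--> {p,q,s,t,u}  [seen]
{p,q,r,s,t,u} --a--> {p,q,s,t,u}  [seen]
{p,q,r,s,t,u} --b--> {p,q,r,s,t,u}  [seen]
{p,q,r,s,t,u} --c--> {p,q,s,t,u}  [seen]
{p,q,s,t,u} --a--> {p,q,s,u}  [seen]
{p,q,s,t,u} --b--> {p,q,r,s,t,u}  [seen]
{p,q,s,t,u} --c--> {p,q,s,t,u}  [seen]
Reachable DFA states: {p}, ∅, {r,t}, {s,u}, {s,t,u}, {r}, {p,s,u}, {p,q,s,u}, {p,q,r,s,t,u}, {p,q,s,t,u}.
{p,q,r,s,u} is not among them.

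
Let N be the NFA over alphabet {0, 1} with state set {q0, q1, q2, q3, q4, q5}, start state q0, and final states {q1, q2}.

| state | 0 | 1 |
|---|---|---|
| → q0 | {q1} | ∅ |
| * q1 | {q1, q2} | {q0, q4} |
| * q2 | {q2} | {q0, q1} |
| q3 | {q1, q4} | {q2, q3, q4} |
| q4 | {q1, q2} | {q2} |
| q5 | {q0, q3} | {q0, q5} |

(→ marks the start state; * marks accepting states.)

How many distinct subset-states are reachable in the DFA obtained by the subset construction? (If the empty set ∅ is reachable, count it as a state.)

10

Start state of the DFA: {q0}.
{q0} --0--> {q1}  [new]
{q0} --1--> ∅  [new]
{q1} --0--> {q1, q2}  [new]
{q1} --1--> {q0, q4}  [new]
∅ --0--> ∅  [seen]
∅ --1--> ∅  [seen]
{q1, q2} --0--> {q1, q2}  [seen]
{q1, q2} --1--> {q0, q1, q4}  [new]
{q0, q4} --0--> {q1, q2}  [seen]
{q0, q4} --1--> {q2}  [new]
{q0, q1, q4} --0--> {q1, q2}  [seen]
{q0, q1, q4} --1--> {q0, q2, q4}  [new]
{q2} --0--> {q2}  [seen]
{q2} --1--> {q0, q1}  [new]
{q0, q2, q4} --0--> {q1, q2}  [seen]
{q0, q2, q4} --1--> {q0, q1, q2}  [new]
{q0, q1} --0--> {q1, q2}  [seen]
{q0, q1} --1--> {q0, q4}  [seen]
{q0, q1, q2} --0--> {q1, q2}  [seen]
{q0, q1, q2} --1--> {q0, q1, q4}  [seen]
Reachable DFA states: {q0}, {q1}, ∅, {q1, q2}, {q0, q4}, {q0, q1, q4}, {q2}, {q0, q2, q4}, {q0, q1}, {q0, q1, q2}.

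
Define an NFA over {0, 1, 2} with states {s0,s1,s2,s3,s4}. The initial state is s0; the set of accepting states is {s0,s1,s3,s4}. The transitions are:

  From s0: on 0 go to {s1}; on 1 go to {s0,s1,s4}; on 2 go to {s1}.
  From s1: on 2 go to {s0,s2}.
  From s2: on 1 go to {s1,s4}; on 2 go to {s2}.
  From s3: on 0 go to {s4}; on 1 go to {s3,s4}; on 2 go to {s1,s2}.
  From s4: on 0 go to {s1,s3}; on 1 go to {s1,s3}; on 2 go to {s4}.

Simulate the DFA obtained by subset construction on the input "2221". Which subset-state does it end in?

Start: {s0}.
δ(s0,2) = {s1}.
Union: {s1}.
After 2: {s1}.
δ(s1,2) = {s0,s2}.
Union: {s0,s2}.
After 2: {s0,s2}.
δ(s0,2) = {s1}; δ(s2,2) = {s2}.
Union: {s1,s2}.
After 2: {s1,s2}.
δ(s1,1) = ∅; δ(s2,1) = {s1,s4}.
Union: {s1,s4}.
After 1: {s1,s4}.

{s1,s4}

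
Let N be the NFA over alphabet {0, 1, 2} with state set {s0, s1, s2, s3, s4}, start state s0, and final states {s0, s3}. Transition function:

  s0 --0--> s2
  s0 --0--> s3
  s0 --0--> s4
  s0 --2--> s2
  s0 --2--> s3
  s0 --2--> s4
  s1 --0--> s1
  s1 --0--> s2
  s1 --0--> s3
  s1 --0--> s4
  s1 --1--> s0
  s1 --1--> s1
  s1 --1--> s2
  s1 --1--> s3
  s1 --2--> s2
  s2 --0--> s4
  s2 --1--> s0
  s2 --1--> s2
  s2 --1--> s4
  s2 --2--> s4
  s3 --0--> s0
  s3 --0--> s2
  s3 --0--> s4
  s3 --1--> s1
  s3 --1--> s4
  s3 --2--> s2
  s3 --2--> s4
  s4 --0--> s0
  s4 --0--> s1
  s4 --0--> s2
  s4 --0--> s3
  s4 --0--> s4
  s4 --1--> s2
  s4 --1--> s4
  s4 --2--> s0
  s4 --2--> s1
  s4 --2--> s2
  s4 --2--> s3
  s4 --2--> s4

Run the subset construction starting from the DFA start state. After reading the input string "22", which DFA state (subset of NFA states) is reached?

Start: {s0}.
δ(s0,2) = {s2, s3, s4}.
Union: {s2, s3, s4}.
After 2: {s2, s3, s4}.
δ(s2,2) = {s4}; δ(s3,2) = {s2, s4}; δ(s4,2) = {s0, s1, s2, s3, s4}.
Union: {s0, s1, s2, s3, s4}.
After 2: {s0, s1, s2, s3, s4}.

{s0, s1, s2, s3, s4}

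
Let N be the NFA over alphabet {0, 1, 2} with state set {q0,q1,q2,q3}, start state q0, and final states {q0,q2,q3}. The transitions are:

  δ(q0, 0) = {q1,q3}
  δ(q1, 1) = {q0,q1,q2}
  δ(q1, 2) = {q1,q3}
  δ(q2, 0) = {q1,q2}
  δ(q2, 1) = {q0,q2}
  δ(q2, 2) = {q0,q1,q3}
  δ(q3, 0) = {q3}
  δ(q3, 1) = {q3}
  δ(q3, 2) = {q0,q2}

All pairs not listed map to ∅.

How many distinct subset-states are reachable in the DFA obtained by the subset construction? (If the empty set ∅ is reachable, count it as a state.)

8

Start state of the DFA: {q0}.
{q0} --0--> {q1,q3}  [new]
{q0} --1--> ∅  [new]
{q0} --2--> ∅  [seen]
{q1,q3} --0--> {q3}  [new]
{q1,q3} --1--> {q0,q1,q2,q3}  [new]
{q1,q3} --2--> {q0,q1,q2,q3}  [seen]
∅ --0--> ∅  [seen]
∅ --1--> ∅  [seen]
∅ --2--> ∅  [seen]
{q3} --0--> {q3}  [seen]
{q3} --1--> {q3}  [seen]
{q3} --2--> {q0,q2}  [new]
{q0,q1,q2,q3} --0--> {q1,q2,q3}  [new]
{q0,q1,q2,q3} --1--> {q0,q1,q2,q3}  [seen]
{q0,q1,q2,q3} --2--> {q0,q1,q2,q3}  [seen]
{q0,q2} --0--> {q1,q2,q3}  [seen]
{q0,q2} --1--> {q0,q2}  [seen]
{q0,q2} --2--> {q0,q1,q3}  [new]
{q1,q2,q3} --0--> {q1,q2,q3}  [seen]
{q1,q2,q3} --1--> {q0,q1,q2,q3}  [seen]
{q1,q2,q3} --2--> {q0,q1,q2,q3}  [seen]
{q0,q1,q3} --0--> {q1,q3}  [seen]
{q0,q1,q3} --1--> {q0,q1,q2,q3}  [seen]
{q0,q1,q3} --2--> {q0,q1,q2,q3}  [seen]
Reachable DFA states: {q0}, {q1,q3}, ∅, {q3}, {q0,q1,q2,q3}, {q0,q2}, {q1,q2,q3}, {q0,q1,q3}.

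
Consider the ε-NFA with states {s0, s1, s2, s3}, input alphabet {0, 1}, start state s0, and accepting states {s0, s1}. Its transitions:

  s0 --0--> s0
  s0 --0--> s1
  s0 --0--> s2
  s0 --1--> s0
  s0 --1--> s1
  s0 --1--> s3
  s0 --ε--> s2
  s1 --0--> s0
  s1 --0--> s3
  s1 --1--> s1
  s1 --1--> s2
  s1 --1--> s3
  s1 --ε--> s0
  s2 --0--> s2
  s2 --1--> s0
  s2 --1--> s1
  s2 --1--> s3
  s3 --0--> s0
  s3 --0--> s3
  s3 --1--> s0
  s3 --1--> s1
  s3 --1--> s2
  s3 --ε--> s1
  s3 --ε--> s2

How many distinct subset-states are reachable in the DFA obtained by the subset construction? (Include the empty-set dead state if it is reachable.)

3

Start state of the DFA: {s0, s2} (ε-closure of the NFA start).
{s0, s2} --0--> {s0, s1, s2}  [new]
{s0, s2} --1--> {s0, s1, s2, s3}  [new]
{s0, s1, s2} --0--> {s0, s1, s2, s3}  [seen]
{s0, s1, s2} --1--> {s0, s1, s2, s3}  [seen]
{s0, s1, s2, s3} --0--> {s0, s1, s2, s3}  [seen]
{s0, s1, s2, s3} --1--> {s0, s1, s2, s3}  [seen]
Reachable DFA states: {s0, s2}, {s0, s1, s2}, {s0, s1, s2, s3}.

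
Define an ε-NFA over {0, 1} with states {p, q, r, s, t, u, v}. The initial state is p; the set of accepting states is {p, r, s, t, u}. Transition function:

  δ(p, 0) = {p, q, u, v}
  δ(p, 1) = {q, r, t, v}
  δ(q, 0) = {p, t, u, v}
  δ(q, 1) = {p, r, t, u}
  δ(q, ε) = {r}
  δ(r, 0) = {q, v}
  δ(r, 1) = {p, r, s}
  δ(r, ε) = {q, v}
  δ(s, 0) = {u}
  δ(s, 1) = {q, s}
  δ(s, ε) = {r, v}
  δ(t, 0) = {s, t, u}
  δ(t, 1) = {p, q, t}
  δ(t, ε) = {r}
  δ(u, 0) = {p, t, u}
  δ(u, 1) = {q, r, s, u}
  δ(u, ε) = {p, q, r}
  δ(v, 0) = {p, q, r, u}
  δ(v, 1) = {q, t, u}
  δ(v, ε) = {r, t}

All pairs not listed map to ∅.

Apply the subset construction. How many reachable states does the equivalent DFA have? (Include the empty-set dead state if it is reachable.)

Start state of the DFA: {p} (ε-closure of the NFA start).
{p} --0--> {p, q, r, t, u, v}  [new]
{p} --1--> {q, r, t, v}  [new]
{p, q, r, t, u, v} --0--> {p, q, r, s, t, u, v}  [new]
{p, q, r, t, u, v} --1--> {p, q, r, s, t, u, v}  [seen]
{q, r, t, v} --0--> {p, q, r, s, t, u, v}  [seen]
{q, r, t, v} --1--> {p, q, r, s, t, u, v}  [seen]
{p, q, r, s, t, u, v} --0--> {p, q, r, s, t, u, v}  [seen]
{p, q, r, s, t, u, v} --1--> {p, q, r, s, t, u, v}  [seen]
Reachable DFA states: {p}, {p, q, r, t, u, v}, {q, r, t, v}, {p, q, r, s, t, u, v}.

4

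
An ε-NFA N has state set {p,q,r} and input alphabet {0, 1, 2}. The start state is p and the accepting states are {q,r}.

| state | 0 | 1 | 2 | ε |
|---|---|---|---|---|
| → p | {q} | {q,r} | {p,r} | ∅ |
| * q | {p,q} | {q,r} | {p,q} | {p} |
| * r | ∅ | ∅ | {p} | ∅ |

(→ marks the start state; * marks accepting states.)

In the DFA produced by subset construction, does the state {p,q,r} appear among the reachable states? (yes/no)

yes

Start state of the DFA: {p} (ε-closure of the NFA start).
{p} --0--> {p,q}  [new]
{p} --1--> {p,q,r}  [new]
{p} --2--> {p,r}  [new]
{p,q} --0--> {p,q}  [seen]
{p,q} --1--> {p,q,r}  [seen]
{p,q} --2--> {p,q,r}  [seen]
{p,q,r} --0--> {p,q}  [seen]
{p,q,r} --1--> {p,q,r}  [seen]
{p,q,r} --2--> {p,q,r}  [seen]
{p,r} --0--> {p,q}  [seen]
{p,r} --1--> {p,q,r}  [seen]
{p,r} --2--> {p,r}  [seen]
Reachable DFA states: {p}, {p,q}, {p,q,r}, {p,r}.
{p,q,r} is among them.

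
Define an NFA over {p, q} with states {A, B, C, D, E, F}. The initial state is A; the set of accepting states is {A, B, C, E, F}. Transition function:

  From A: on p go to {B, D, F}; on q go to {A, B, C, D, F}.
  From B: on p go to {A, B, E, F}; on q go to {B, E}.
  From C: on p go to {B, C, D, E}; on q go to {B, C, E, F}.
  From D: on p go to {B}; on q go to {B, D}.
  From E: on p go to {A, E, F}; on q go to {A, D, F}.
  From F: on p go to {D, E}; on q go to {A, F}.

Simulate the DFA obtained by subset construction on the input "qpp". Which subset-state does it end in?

Start: {A}.
δ(A,q) = {A, B, C, D, F}.
Union: {A, B, C, D, F}.
After q: {A, B, C, D, F}.
δ(A,p) = {B, D, F}; δ(B,p) = {A, B, E, F}; δ(C,p) = {B, C, D, E}; δ(D,p) = {B}; δ(F,p) = {D, E}.
Union: {A, B, C, D, E, F}.
After p: {A, B, C, D, E, F}.
δ(A,p) = {B, D, F}; δ(B,p) = {A, B, E, F}; δ(C,p) = {B, C, D, E}; δ(D,p) = {B}; δ(E,p) = {A, E, F}; δ(F,p) = {D, E}.
Union: {A, B, C, D, E, F}.
After p: {A, B, C, D, E, F}.

{A, B, C, D, E, F}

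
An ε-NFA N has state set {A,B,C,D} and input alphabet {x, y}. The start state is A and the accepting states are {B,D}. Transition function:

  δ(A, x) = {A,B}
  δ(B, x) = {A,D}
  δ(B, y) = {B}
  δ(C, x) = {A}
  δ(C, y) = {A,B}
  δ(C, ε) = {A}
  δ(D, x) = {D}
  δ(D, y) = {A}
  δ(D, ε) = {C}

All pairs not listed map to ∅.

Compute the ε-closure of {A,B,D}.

{A,B,C,D}

Begin with {A,B,D}.
D →ε {C}; add C.
ε-closure = {A,B,C,D}.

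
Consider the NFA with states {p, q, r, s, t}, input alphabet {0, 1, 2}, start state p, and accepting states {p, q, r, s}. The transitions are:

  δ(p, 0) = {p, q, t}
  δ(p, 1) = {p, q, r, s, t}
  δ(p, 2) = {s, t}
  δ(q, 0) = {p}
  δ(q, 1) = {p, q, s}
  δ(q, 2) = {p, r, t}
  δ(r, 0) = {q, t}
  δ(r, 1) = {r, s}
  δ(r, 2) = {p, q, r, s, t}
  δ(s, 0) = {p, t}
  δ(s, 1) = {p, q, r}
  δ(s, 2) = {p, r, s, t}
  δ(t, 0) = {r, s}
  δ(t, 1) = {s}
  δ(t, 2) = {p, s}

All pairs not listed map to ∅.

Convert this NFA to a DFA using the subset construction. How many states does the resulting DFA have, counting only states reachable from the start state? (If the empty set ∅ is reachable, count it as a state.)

Start state of the DFA: {p}.
{p} --0--> {p, q, t}  [new]
{p} --1--> {p, q, r, s, t}  [new]
{p} --2--> {s, t}  [new]
{p, q, t} --0--> {p, q, r, s, t}  [seen]
{p, q, t} --1--> {p, q, r, s, t}  [seen]
{p, q, t} --2--> {p, r, s, t}  [new]
{p, q, r, s, t} --0--> {p, q, r, s, t}  [seen]
{p, q, r, s, t} --1--> {p, q, r, s, t}  [seen]
{p, q, r, s, t} --2--> {p, q, r, s, t}  [seen]
{s, t} --0--> {p, r, s, t}  [seen]
{s, t} --1--> {p, q, r, s}  [new]
{s, t} --2--> {p, r, s, t}  [seen]
{p, r, s, t} --0--> {p, q, r, s, t}  [seen]
{p, r, s, t} --1--> {p, q, r, s, t}  [seen]
{p, r, s, t} --2--> {p, q, r, s, t}  [seen]
{p, q, r, s} --0--> {p, q, t}  [seen]
{p, q, r, s} --1--> {p, q, r, s, t}  [seen]
{p, q, r, s} --2--> {p, q, r, s, t}  [seen]
Reachable DFA states: {p}, {p, q, t}, {p, q, r, s, t}, {s, t}, {p, r, s, t}, {p, q, r, s}.

6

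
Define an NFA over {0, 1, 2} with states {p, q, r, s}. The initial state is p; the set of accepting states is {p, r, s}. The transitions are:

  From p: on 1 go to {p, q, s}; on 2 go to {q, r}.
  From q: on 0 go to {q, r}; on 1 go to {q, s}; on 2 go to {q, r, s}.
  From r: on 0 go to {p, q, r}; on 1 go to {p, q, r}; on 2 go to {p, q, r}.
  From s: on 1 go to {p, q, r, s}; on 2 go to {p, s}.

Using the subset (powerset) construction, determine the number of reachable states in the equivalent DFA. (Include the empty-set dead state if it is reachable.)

Start state of the DFA: {p}.
{p} --0--> ∅  [new]
{p} --1--> {p, q, s}  [new]
{p} --2--> {q, r}  [new]
∅ --0--> ∅  [seen]
∅ --1--> ∅  [seen]
∅ --2--> ∅  [seen]
{p, q, s} --0--> {q, r}  [seen]
{p, q, s} --1--> {p, q, r, s}  [new]
{p, q, s} --2--> {p, q, r, s}  [seen]
{q, r} --0--> {p, q, r}  [new]
{q, r} --1--> {p, q, r, s}  [seen]
{q, r} --2--> {p, q, r, s}  [seen]
{p, q, r, s} --0--> {p, q, r}  [seen]
{p, q, r, s} --1--> {p, q, r, s}  [seen]
{p, q, r, s} --2--> {p, q, r, s}  [seen]
{p, q, r} --0--> {p, q, r}  [seen]
{p, q, r} --1--> {p, q, r, s}  [seen]
{p, q, r} --2--> {p, q, r, s}  [seen]
Reachable DFA states: {p}, ∅, {p, q, s}, {q, r}, {p, q, r, s}, {p, q, r}.

6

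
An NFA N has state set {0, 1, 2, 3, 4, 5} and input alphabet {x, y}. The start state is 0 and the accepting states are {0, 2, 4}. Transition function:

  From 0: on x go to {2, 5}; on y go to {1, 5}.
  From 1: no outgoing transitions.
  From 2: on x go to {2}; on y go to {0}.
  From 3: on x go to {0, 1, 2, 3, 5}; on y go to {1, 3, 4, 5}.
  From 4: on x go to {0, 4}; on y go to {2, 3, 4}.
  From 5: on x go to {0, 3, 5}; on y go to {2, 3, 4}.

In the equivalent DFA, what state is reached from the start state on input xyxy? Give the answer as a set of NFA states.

Start: {0}.
δ(0,x) = {2, 5}.
Union: {2, 5}.
After x: {2, 5}.
δ(2,y) = {0}; δ(5,y) = {2, 3, 4}.
Union: {0, 2, 3, 4}.
After y: {0, 2, 3, 4}.
δ(0,x) = {2, 5}; δ(2,x) = {2}; δ(3,x) = {0, 1, 2, 3, 5}; δ(4,x) = {0, 4}.
Union: {0, 1, 2, 3, 4, 5}.
After x: {0, 1, 2, 3, 4, 5}.
δ(0,y) = {1, 5}; δ(1,y) = ∅; δ(2,y) = {0}; δ(3,y) = {1, 3, 4, 5}; δ(4,y) = {2, 3, 4}; δ(5,y) = {2, 3, 4}.
Union: {0, 1, 2, 3, 4, 5}.
After y: {0, 1, 2, 3, 4, 5}.

{0, 1, 2, 3, 4, 5}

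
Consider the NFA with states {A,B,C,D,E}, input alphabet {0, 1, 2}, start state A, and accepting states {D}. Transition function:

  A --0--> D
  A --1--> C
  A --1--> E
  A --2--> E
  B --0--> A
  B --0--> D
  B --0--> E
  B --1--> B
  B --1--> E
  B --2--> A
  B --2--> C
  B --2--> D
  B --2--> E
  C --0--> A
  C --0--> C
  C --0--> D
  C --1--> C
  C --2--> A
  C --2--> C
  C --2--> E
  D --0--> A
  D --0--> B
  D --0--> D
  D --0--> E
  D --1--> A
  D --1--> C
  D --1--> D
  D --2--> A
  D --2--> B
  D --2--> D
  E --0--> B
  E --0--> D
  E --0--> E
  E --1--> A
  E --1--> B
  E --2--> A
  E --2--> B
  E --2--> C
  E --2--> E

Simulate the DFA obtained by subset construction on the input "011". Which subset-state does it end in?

Start: {A}.
δ(A,0) = {D}.
Union: {D}.
After 0: {D}.
δ(D,1) = {A,C,D}.
Union: {A,C,D}.
After 1: {A,C,D}.
δ(A,1) = {C,E}; δ(C,1) = {C}; δ(D,1) = {A,C,D}.
Union: {A,C,D,E}.
After 1: {A,C,D,E}.

{A,C,D,E}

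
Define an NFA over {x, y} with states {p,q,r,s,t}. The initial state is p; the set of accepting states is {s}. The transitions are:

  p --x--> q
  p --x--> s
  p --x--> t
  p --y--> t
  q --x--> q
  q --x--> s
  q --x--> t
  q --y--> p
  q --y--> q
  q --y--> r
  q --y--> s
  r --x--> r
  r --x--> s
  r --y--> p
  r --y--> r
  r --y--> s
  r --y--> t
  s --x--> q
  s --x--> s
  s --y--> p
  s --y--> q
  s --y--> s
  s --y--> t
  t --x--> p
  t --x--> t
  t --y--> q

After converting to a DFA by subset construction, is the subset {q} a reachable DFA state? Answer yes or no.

yes

Start state of the DFA: {p}.
{p} --x--> {q,s,t}  [new]
{p} --y--> {t}  [new]
{q,s,t} --x--> {p,q,s,t}  [new]
{q,s,t} --y--> {p,q,r,s,t}  [new]
{t} --x--> {p,t}  [new]
{t} --y--> {q}  [new]
{p,q,s,t} --x--> {p,q,s,t}  [seen]
{p,q,s,t} --y--> {p,q,r,s,t}  [seen]
{p,q,r,s,t} --x--> {p,q,r,s,t}  [seen]
{p,q,r,s,t} --y--> {p,q,r,s,t}  [seen]
{p,t} --x--> {p,q,s,t}  [seen]
{p,t} --y--> {q,t}  [new]
{q} --x--> {q,s,t}  [seen]
{q} --y--> {p,q,r,s}  [new]
{q,t} --x--> {p,q,s,t}  [seen]
{q,t} --y--> {p,q,r,s}  [seen]
{p,q,r,s} --x--> {q,r,s,t}  [new]
{p,q,r,s} --y--> {p,q,r,s,t}  [seen]
{q,r,s,t} --x--> {p,q,r,s,t}  [seen]
{q,r,s,t} --y--> {p,q,r,s,t}  [seen]
Reachable DFA states: {p}, {q,s,t}, {t}, {p,q,s,t}, {p,q,r,s,t}, {p,t}, {q}, {q,t}, {p,q,r,s}, {q,r,s,t}.
{q} is among them.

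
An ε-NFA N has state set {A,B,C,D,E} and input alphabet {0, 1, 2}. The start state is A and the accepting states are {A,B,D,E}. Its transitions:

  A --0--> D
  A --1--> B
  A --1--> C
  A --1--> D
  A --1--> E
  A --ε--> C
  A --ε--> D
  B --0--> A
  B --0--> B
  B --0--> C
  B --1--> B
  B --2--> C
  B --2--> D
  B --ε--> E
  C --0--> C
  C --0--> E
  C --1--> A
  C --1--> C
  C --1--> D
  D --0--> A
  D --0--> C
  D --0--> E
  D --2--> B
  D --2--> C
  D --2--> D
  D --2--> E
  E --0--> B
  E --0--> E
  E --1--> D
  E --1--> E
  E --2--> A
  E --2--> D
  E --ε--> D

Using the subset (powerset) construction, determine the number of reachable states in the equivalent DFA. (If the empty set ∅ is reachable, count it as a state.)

Start state of the DFA: {A,C,D} (ε-closure of the NFA start).
{A,C,D} --0--> {A,C,D,E}  [new]
{A,C,D} --1--> {A,B,C,D,E}  [new]
{A,C,D} --2--> {B,C,D,E}  [new]
{A,C,D,E} --0--> {A,B,C,D,E}  [seen]
{A,C,D,E} --1--> {A,B,C,D,E}  [seen]
{A,C,D,E} --2--> {A,B,C,D,E}  [seen]
{A,B,C,D,E} --0--> {A,B,C,D,E}  [seen]
{A,B,C,D,E} --1--> {A,B,C,D,E}  [seen]
{A,B,C,D,E} --2--> {A,B,C,D,E}  [seen]
{B,C,D,E} --0--> {A,B,C,D,E}  [seen]
{B,C,D,E} --1--> {A,B,C,D,E}  [seen]
{B,C,D,E} --2--> {A,B,C,D,E}  [seen]
Reachable DFA states: {A,C,D}, {A,C,D,E}, {A,B,C,D,E}, {B,C,D,E}.

4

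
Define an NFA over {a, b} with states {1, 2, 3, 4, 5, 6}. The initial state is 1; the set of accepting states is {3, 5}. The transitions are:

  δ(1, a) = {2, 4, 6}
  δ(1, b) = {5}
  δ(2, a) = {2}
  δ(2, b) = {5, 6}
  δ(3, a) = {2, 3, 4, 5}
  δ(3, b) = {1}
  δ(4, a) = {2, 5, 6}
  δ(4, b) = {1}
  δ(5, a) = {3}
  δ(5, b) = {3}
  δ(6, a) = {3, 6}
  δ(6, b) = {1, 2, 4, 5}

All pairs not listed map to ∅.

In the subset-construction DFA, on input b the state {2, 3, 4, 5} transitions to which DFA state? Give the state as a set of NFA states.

δ(2,b) = {5, 6}; δ(3,b) = {1}; δ(4,b) = {1}; δ(5,b) = {3}.
Union: {1, 3, 5, 6}.

{1, 3, 5, 6}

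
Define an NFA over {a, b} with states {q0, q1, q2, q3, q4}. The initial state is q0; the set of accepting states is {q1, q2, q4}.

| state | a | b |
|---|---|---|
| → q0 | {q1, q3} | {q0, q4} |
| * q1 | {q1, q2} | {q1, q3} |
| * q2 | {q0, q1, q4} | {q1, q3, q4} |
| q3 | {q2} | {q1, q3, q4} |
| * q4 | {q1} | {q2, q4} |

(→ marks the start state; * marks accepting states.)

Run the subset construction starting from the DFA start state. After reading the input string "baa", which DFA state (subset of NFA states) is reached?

Start: {q0}.
δ(q0,b) = {q0, q4}.
Union: {q0, q4}.
After b: {q0, q4}.
δ(q0,a) = {q1, q3}; δ(q4,a) = {q1}.
Union: {q1, q3}.
After a: {q1, q3}.
δ(q1,a) = {q1, q2}; δ(q3,a) = {q2}.
Union: {q1, q2}.
After a: {q1, q2}.

{q1, q2}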